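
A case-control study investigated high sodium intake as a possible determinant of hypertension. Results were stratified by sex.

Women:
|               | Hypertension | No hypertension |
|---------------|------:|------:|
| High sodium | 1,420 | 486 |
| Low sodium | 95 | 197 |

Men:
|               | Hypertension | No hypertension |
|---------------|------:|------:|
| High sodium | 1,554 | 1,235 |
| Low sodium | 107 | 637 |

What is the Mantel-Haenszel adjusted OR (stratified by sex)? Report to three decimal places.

6.976

OR_MH = Σ(aᵢdᵢ/nᵢ) / Σ(bᵢcᵢ/nᵢ), where nᵢ is the stratum total.
Stratum 1 (Women): n = 2198; a·d/n = 1420·197/2198 = 127.2702; b·c/n = 486·95/2198 = 21.0055
Stratum 2 (Men): n = 3533; a·d/n = 1554·637/3533 = 280.1862; b·c/n = 1235·107/3533 = 37.4031
OR_MH = (127.2702 + 280.1862) / (21.0055 + 37.4031) = 407.4565 / 58.4085 = 6.97598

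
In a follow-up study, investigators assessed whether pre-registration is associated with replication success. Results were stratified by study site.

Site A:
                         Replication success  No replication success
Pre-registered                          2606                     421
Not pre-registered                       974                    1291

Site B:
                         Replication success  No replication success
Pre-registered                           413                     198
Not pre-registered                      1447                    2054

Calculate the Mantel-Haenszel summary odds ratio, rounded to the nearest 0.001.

5.722

OR_MH = Σ(aᵢdᵢ/nᵢ) / Σ(bᵢcᵢ/nᵢ), where nᵢ is the stratum total.
Stratum 1 (Site A): n = 5292; a·d/n = 2606·1291/5292 = 635.7419; b·c/n = 421·974/5292 = 77.4856
Stratum 2 (Site B): n = 4112; a·d/n = 413·2054/4112 = 206.2991; b·c/n = 198·1447/4112 = 69.6756
OR_MH = (635.7419 + 206.2991) / (77.4856 + 69.6756) = 842.0410 / 147.1612 = 5.72189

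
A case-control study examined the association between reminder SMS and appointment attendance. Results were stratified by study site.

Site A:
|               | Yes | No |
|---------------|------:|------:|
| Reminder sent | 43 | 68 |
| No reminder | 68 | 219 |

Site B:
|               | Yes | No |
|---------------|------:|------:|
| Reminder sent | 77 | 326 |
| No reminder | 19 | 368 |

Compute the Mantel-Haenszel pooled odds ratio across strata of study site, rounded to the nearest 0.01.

OR_MH = Σ(aᵢdᵢ/nᵢ) / Σ(bᵢcᵢ/nᵢ), where nᵢ is the stratum total.
Stratum 1 (Site A): n = 398; a·d/n = 43·219/398 = 23.6608; b·c/n = 68·68/398 = 11.6181
Stratum 2 (Site B): n = 790; a·d/n = 77·368/790 = 35.8684; b·c/n = 326·19/790 = 7.8405
OR_MH = (23.6608 + 35.8684) / (11.6181 + 7.8405) = 59.5292 / 19.4586 = 3.05927

3.06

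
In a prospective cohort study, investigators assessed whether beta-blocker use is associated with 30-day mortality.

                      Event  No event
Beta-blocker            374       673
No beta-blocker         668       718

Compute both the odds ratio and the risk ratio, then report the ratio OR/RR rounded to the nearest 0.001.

Cells: a = 374, b = 673, c = 668, d = 718.
OR = (374·718)/(673·668) = 268532/449564 = 0.59732
Risk in exposed = 374/1047 = 0.35721; risk in unexposed = 668/1386 = 0.48196; RR = 0.74116
OR/RR = 0.59732 / 0.74116 = 0.80592
The outcome is not rare, so the OR lies further from 1 than the RR.

0.806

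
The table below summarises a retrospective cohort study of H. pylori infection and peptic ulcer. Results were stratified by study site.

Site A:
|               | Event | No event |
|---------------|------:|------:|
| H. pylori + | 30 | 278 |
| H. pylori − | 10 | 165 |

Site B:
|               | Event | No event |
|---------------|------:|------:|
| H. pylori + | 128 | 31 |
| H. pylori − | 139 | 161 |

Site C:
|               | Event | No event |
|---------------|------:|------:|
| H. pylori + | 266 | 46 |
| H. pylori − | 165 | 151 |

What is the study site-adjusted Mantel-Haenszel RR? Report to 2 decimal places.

1.67

RR_MH = Σ(aᵢ·n₀ᵢ/nᵢ) / Σ(cᵢ·n₁ᵢ/nᵢ), with n₁ᵢ = aᵢ+bᵢ (exposed), n₀ᵢ = cᵢ+dᵢ (unexposed), nᵢ = n₁ᵢ+n₀ᵢ.
Stratum 1 (Site A): n₁ = 308, n₀ = 175, n = 483; a·n₀/n = 30·175/483 = 10.8696; c·n₁/n = 10·308/483 = 6.3768
Stratum 2 (Site B): n₁ = 159, n₀ = 300, n = 459; a·n₀/n = 128·300/459 = 83.6601; c·n₁/n = 139·159/459 = 48.1503
Stratum 3 (Site C): n₁ = 312, n₀ = 316, n = 628; a·n₀/n = 266·316/628 = 133.8471; c·n₁/n = 165·312/628 = 81.9745
RR_MH = (10.8696 + 83.6601 + 133.8471) / (6.3768 + 48.1503 + 81.9745) = 228.3768 / 136.5017 = 1.67307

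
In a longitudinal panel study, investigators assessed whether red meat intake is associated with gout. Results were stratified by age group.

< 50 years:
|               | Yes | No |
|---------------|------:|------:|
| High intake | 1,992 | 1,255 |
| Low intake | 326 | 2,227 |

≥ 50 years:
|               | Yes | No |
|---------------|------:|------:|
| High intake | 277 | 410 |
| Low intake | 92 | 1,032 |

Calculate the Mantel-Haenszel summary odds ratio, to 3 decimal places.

10.099

OR_MH = Σ(aᵢdᵢ/nᵢ) / Σ(bᵢcᵢ/nᵢ), where nᵢ is the stratum total.
Stratum 1 (< 50 years): n = 5800; a·d/n = 1992·2227/5800 = 764.8593; b·c/n = 1255·326/5800 = 70.5397
Stratum 2 (≥ 50 years): n = 1811; a·d/n = 277·1032/1811 = 157.8487; b·c/n = 410·92/1811 = 20.8283
OR_MH = (764.8593 + 157.8487) / (70.5397 + 20.8283) = 922.7080 / 91.3679 = 10.09882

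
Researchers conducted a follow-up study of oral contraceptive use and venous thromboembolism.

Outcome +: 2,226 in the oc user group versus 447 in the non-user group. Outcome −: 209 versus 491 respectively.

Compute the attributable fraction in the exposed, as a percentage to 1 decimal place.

From the description: a = 2226, b = 209, c = 447, d = 491.
Risk in exposed = 2226/2435 = 0.91417; risk in unexposed = 447/938 = 0.47655.
RR = 0.91417/0.47655 = 1.91832
AR% = (RR − 1)/RR × 100 = (1.91832 − 1)/1.91832 × 100 = 47.8711%

47.9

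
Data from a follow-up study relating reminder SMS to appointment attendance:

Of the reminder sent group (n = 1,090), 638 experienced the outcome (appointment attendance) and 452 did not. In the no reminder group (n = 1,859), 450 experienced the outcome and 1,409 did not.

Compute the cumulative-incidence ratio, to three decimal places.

From the description: a = 638, b = 452, c = 450, d = 1409.
Risk in exposed = 638/1090 = 0.58532; risk in unexposed = 450/1859 = 0.24207.
RR = 0.58532 / 0.24207 = 2.41803
The risk among the exposed is 2.42 times that among the unexposed.

2.418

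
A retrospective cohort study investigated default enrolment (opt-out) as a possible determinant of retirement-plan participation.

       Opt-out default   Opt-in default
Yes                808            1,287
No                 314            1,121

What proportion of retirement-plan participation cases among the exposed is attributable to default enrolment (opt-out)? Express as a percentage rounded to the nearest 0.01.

Reading the table with exposure as columns: a = 808 (Opt-out default, case), b = 314 (Opt-out default, non-case), c = 1287 (Opt-in default, case), d = 1121.
Risk in exposed = 808/1122 = 0.72014; risk in unexposed = 1287/2408 = 0.53447.
RR = 0.72014/0.53447 = 1.34740
AR% = (RR − 1)/RR × 100 = (1.34740 − 1)/1.34740 × 100 = 25.7830%

25.78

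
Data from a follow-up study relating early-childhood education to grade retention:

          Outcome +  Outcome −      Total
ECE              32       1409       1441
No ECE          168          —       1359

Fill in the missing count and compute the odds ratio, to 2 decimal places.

0.16

The missing cell is in the unexposed row: 1359 − 168 = 1191.
So a = 32, b = 1409, c = 168, d = 1191.
OR = (a·d)/(b·c) = (32 × 1191) / (1409 × 168) = 38112 / 236712 = 0.16101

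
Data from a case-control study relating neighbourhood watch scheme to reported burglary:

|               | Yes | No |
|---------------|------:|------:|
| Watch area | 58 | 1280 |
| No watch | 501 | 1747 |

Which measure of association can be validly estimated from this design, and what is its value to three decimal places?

0.158

Cells: a = 58, b = 1280, c = 501, d = 1747.
This is a case-control study: participants were sampled on outcome status, so risks in the source population cannot be estimated directly — relative risk is not valid here. The odds ratio is the appropriate measure.
OR = (a·d)/(b·c) = (58 × 1747) / (1280 × 501) = 101326 / 641280 = 0.15801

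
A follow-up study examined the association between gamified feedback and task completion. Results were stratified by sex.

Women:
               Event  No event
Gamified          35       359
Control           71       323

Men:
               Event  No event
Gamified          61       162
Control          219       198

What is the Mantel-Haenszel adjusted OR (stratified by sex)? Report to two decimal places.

OR_MH = Σ(aᵢdᵢ/nᵢ) / Σ(bᵢcᵢ/nᵢ), where nᵢ is the stratum total.
Stratum 1 (Women): n = 788; a·d/n = 35·323/788 = 14.3464; b·c/n = 359·71/788 = 32.3464
Stratum 2 (Men): n = 640; a·d/n = 61·198/640 = 18.8719; b·c/n = 162·219/640 = 55.4344
OR_MH = (14.3464 + 18.8719) / (32.3464 + 55.4344) = 33.2183 / 87.7808 = 0.37842

0.38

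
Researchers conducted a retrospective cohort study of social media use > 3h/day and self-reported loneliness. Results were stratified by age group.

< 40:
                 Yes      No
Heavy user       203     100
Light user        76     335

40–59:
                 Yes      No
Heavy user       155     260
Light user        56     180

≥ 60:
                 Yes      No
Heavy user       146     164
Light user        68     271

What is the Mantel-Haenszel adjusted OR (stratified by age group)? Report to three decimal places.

OR_MH = Σ(aᵢdᵢ/nᵢ) / Σ(bᵢcᵢ/nᵢ), where nᵢ is the stratum total.
Stratum 1 (< 40): n = 714; a·d/n = 203·335/714 = 95.2451; b·c/n = 100·76/714 = 10.6443
Stratum 2 (40–59): n = 651; a·d/n = 155·180/651 = 42.8571; b·c/n = 260·56/651 = 22.3656
Stratum 3 (≥ 60): n = 649; a·d/n = 146·271/649 = 60.9646; b·c/n = 164·68/649 = 17.1834
OR_MH = (95.2451 + 42.8571 + 60.9646) / (10.6443 + 22.3656 + 17.1834) = 199.0668 / 50.1932 = 3.96601

3.966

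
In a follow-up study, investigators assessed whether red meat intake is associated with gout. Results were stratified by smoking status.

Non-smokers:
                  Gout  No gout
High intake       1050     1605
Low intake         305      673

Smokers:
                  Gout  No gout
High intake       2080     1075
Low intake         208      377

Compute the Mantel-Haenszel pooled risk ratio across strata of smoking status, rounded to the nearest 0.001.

1.526

RR_MH = Σ(aᵢ·n₀ᵢ/nᵢ) / Σ(cᵢ·n₁ᵢ/nᵢ), with n₁ᵢ = aᵢ+bᵢ (exposed), n₀ᵢ = cᵢ+dᵢ (unexposed), nᵢ = n₁ᵢ+n₀ᵢ.
Stratum 1 (Non-smokers): n₁ = 2655, n₀ = 978, n = 3633; a·n₀/n = 1050·978/3633 = 282.6590; c·n₁/n = 305·2655/3633 = 222.8943
Stratum 2 (Smokers): n₁ = 3155, n₀ = 585, n = 3740; a·n₀/n = 2080·585/3740 = 325.3476; c·n₁/n = 208·3155/3740 = 175.4652
RR_MH = (282.6590 + 325.3476) / (222.8943 + 175.4652) = 608.0066 / 398.3595 = 1.52628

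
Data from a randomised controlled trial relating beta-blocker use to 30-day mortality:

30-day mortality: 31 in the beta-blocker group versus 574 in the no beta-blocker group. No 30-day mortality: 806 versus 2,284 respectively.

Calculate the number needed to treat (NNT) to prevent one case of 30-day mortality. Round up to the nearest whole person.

Risk in treated group = 31/837 = 0.03704; risk in control = 574/2858 = 0.20084.
Absolute risk reduction = 0.20084 − 0.03704 = 0.16380
NNT = 1 / ARR = 1 / 0.16380 = 6.105 → round up → 7

7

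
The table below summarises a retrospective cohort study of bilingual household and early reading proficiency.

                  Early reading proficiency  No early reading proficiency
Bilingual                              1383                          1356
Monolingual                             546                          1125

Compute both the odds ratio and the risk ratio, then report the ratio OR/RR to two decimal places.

Cells: a = 1383, b = 1356, c = 546, d = 1125.
OR = (1383·1125)/(1356·546) = 1555875/740376 = 2.10147
Risk in exposed = 1383/2739 = 0.50493; risk in unexposed = 546/1671 = 0.32675; RR = 1.54530
OR/RR = 2.10147 / 1.54530 = 1.35990
The outcome is not rare, so the OR lies further from 1 than the RR.

1.36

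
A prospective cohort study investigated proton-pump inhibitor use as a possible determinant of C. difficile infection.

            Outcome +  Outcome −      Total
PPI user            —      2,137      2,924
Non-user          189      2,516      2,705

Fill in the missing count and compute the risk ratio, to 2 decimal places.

The missing cell is in the exposed row: 2924 − 2137 = 787.
So a = 787, b = 2137, c = 189, d = 2516.
RR = [a/(a+b)] / [c/(c+d)] = (787/2924) / (189/2705) = 0.26915/0.06987 = 3.85215

3.85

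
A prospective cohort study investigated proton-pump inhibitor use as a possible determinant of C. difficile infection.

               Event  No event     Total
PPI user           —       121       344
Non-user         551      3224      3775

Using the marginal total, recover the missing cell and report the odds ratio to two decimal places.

10.78

The missing cell is in the exposed row: 344 − 121 = 223.
So a = 223, b = 121, c = 551, d = 3224.
OR = (a·d)/(b·c) = (223 × 3224) / (121 × 551) = 718952 / 66671 = 10.78358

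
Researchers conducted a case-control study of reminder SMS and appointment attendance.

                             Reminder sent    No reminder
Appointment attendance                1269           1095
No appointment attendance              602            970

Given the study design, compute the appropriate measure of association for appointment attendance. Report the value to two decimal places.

Reading the table with exposure as columns: a = 1269 (Reminder sent, case), b = 602 (Reminder sent, non-case), c = 1095 (No reminder, case), d = 970.
This is a case-control study: participants were sampled on outcome status, so risks in the source population cannot be estimated directly — relative risk is not valid here. The odds ratio is the appropriate measure.
OR = (a·d)/(b·c) = (1269 × 970) / (602 × 1095) = 1230930 / 659190 = 1.86734

1.87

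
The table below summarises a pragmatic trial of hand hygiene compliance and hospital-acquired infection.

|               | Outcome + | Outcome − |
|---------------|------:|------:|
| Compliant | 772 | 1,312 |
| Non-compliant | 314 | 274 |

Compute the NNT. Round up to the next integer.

Risk in treated group = 772/2084 = 0.37044; risk in control = 314/588 = 0.53401.
Absolute risk reduction = 0.53401 − 0.37044 = 0.16357
NNT = 1 / ARR = 1 / 0.16357 = 6.114 → round up → 7

7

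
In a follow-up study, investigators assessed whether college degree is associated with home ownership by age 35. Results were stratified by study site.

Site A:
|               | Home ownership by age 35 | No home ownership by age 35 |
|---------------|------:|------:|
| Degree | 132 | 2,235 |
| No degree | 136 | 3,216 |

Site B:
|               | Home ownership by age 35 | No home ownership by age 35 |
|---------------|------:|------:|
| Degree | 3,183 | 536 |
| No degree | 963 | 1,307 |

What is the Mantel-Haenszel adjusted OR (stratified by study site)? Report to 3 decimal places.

5.518

OR_MH = Σ(aᵢdᵢ/nᵢ) / Σ(bᵢcᵢ/nᵢ), where nᵢ is the stratum total.
Stratum 1 (Site A): n = 5719; a·d/n = 132·3216/5719 = 74.2284; b·c/n = 2235·136/5719 = 53.1492
Stratum 2 (Site B): n = 5989; a·d/n = 3183·1307/5989 = 694.6370; b·c/n = 536·963/5989 = 86.1860
OR_MH = (74.2284 + 694.6370) / (53.1492 + 86.1860) = 768.8654 / 139.3352 = 5.51810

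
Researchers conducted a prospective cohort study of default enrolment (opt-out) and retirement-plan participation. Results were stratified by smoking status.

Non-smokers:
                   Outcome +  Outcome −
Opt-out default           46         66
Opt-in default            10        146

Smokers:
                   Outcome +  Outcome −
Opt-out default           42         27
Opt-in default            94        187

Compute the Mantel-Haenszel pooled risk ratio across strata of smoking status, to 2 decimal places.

2.66

RR_MH = Σ(aᵢ·n₀ᵢ/nᵢ) / Σ(cᵢ·n₁ᵢ/nᵢ), with n₁ᵢ = aᵢ+bᵢ (exposed), n₀ᵢ = cᵢ+dᵢ (unexposed), nᵢ = n₁ᵢ+n₀ᵢ.
Stratum 1 (Non-smokers): n₁ = 112, n₀ = 156, n = 268; a·n₀/n = 46·156/268 = 26.7761; c·n₁/n = 10·112/268 = 4.1791
Stratum 2 (Smokers): n₁ = 69, n₀ = 281, n = 350; a·n₀/n = 42·281/350 = 33.7200; c·n₁/n = 94·69/350 = 18.5314
RR_MH = (26.7761 + 33.7200) / (4.1791 + 18.5314) = 60.4961 / 22.7105 = 2.66379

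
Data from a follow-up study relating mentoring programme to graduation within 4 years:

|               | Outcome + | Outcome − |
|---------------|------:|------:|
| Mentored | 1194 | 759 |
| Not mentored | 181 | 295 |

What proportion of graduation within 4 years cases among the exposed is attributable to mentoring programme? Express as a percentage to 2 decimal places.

Cells: a = 1194, b = 759, c = 181, d = 295.
Risk in exposed = 1194/1953 = 0.61137; risk in unexposed = 181/476 = 0.38025.
RR = 0.61137/0.38025 = 1.60779
AR% = (RR − 1)/RR × 100 = (1.60779 − 1)/1.60779 × 100 = 37.8030%

37.80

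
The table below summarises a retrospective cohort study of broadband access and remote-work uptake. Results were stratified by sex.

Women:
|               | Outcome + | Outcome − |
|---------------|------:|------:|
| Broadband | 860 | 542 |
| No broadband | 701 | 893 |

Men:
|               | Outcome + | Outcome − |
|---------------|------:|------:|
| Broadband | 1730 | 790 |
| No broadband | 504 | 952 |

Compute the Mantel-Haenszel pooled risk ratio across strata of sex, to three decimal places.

1.685

RR_MH = Σ(aᵢ·n₀ᵢ/nᵢ) / Σ(cᵢ·n₁ᵢ/nᵢ), with n₁ᵢ = aᵢ+bᵢ (exposed), n₀ᵢ = cᵢ+dᵢ (unexposed), nᵢ = n₁ᵢ+n₀ᵢ.
Stratum 1 (Women): n₁ = 1402, n₀ = 1594, n = 2996; a·n₀/n = 860·1594/2996 = 457.5567; c·n₁/n = 701·1402/2996 = 328.0381
Stratum 2 (Men): n₁ = 2520, n₀ = 1456, n = 3976; a·n₀/n = 1730·1456/3976 = 633.5211; c·n₁/n = 504·2520/3976 = 319.4366
RR_MH = (457.5567 + 633.5211) / (328.0381 + 319.4366) = 1091.0779 / 647.4747 = 1.68513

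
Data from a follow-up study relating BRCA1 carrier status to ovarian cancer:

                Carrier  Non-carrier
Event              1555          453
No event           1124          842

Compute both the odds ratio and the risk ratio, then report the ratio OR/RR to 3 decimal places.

Reading the table with exposure as columns: a = 1555 (Carrier, case), b = 1124 (Carrier, non-case), c = 453 (Non-carrier, case), d = 842.
OR = (1555·842)/(1124·453) = 1309310/509172 = 2.57145
Risk in exposed = 1555/2679 = 0.58044; risk in unexposed = 453/1295 = 0.34981; RR = 1.65932
OR/RR = 2.57145 / 1.65932 = 1.54970
The outcome is not rare, so the OR lies further from 1 than the RR.

1.550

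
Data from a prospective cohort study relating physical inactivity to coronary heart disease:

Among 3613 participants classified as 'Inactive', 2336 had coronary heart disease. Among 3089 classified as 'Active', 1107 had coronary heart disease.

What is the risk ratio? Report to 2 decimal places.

1.80

From the description: a = 2336, b = 1277, c = 1107, d = 1982.
Risk in exposed = 2336/3613 = 0.64655; risk in unexposed = 1107/3089 = 0.35837.
RR = 0.64655 / 0.35837 = 1.80416
The risk among the exposed is 1.80 times that among the unexposed.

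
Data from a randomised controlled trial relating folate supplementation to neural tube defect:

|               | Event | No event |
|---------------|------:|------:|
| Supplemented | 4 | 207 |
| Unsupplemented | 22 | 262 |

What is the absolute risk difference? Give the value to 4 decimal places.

Cells: a = 4, b = 207, c = 22, d = 262.
Risk in exposed = 4/211 = 0.018957; risk in unexposed = 22/284 = 0.077465.
Risk difference = 0.018957 − 0.077465 = -0.058507

-0.0585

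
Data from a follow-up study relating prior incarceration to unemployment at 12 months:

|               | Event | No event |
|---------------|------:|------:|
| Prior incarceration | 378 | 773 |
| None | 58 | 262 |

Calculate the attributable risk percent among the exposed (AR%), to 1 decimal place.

44.8

Cells: a = 378, b = 773, c = 58, d = 262.
Risk in exposed = 378/1151 = 0.32841; risk in unexposed = 58/320 = 0.18125.
RR = 0.32841/0.18125 = 1.81192
AR% = (RR − 1)/RR × 100 = (1.81192 − 1)/1.81192 × 100 = 44.8099%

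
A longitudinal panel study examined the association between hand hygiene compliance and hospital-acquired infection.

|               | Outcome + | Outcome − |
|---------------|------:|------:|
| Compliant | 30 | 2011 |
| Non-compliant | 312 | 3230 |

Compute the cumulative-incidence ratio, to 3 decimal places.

Cells: a = 30, b = 2011, c = 312, d = 3230.
Risk in exposed = 30/2041 = 0.01470; risk in unexposed = 312/3542 = 0.08809.
RR = 0.01470 / 0.08809 = 0.16687
The risk is 83% lower among the exposed than among the unexposed.

0.167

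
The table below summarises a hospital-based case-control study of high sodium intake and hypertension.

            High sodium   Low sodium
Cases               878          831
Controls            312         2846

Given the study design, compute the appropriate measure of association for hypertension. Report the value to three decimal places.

9.638

Reading the table with exposure as columns: a = 878 (High sodium, case), b = 312 (High sodium, non-case), c = 831 (Low sodium, case), d = 2846.
This is a hospital-based case-control study: participants were sampled on outcome status, so risks in the source population cannot be estimated directly — relative risk is not valid here. The odds ratio is the appropriate measure.
OR = (a·d)/(b·c) = (878 × 2846) / (312 × 831) = 2498788 / 259272 = 9.63771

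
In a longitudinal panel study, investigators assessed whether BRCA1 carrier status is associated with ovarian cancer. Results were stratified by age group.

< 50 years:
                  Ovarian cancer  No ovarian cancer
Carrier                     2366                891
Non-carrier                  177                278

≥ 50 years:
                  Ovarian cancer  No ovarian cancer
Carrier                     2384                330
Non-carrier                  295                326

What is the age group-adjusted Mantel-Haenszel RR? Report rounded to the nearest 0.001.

RR_MH = Σ(aᵢ·n₀ᵢ/nᵢ) / Σ(cᵢ·n₁ᵢ/nᵢ), with n₁ᵢ = aᵢ+bᵢ (exposed), n₀ᵢ = cᵢ+dᵢ (unexposed), nᵢ = n₁ᵢ+n₀ᵢ.
Stratum 1 (< 50 years): n₁ = 3257, n₀ = 455, n = 3712; a·n₀/n = 2366·455/3712 = 290.0135; c·n₁/n = 177·3257/3712 = 155.3041
Stratum 2 (≥ 50 years): n₁ = 2714, n₀ = 621, n = 3335; a·n₀/n = 2384·621/3335 = 443.9172; c·n₁/n = 295·2714/3335 = 240.0690
RR_MH = (290.0135 + 443.9172) / (155.3041 + 240.0690) = 733.9307 / 395.3731 = 1.85630

1.856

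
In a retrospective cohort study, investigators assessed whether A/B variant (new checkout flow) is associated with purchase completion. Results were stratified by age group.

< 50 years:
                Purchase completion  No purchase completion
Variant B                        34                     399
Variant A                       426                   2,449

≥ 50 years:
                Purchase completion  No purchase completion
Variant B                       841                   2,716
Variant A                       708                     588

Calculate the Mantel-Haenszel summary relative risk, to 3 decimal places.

RR_MH = Σ(aᵢ·n₀ᵢ/nᵢ) / Σ(cᵢ·n₁ᵢ/nᵢ), with n₁ᵢ = aᵢ+bᵢ (exposed), n₀ᵢ = cᵢ+dᵢ (unexposed), nᵢ = n₁ᵢ+n₀ᵢ.
Stratum 1 (< 50 years): n₁ = 433, n₀ = 2875, n = 3308; a·n₀/n = 34·2875/3308 = 29.5496; c·n₁/n = 426·433/3308 = 55.7612
Stratum 2 (≥ 50 years): n₁ = 3557, n₀ = 1296, n = 4853; a·n₀/n = 841·1296/4853 = 224.5902; c·n₁/n = 708·3557/4853 = 518.9277
RR_MH = (29.5496 + 224.5902) / (55.7612 + 518.9277) = 254.1397 / 574.6889 = 0.44222

0.442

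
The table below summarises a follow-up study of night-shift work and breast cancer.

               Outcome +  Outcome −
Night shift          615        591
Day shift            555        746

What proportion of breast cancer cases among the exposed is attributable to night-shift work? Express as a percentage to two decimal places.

16.35

Cells: a = 615, b = 591, c = 555, d = 746.
Risk in exposed = 615/1206 = 0.50995; risk in unexposed = 555/1301 = 0.42659.
RR = 0.50995/0.42659 = 1.19540
AR% = (RR − 1)/RR × 100 = (1.19540 − 1)/1.19540 × 100 = 16.3458%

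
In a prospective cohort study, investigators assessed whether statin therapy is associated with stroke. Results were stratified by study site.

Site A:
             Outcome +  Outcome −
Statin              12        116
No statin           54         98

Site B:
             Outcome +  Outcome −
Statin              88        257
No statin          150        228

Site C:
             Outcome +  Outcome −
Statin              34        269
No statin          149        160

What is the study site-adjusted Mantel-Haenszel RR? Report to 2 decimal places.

RR_MH = Σ(aᵢ·n₀ᵢ/nᵢ) / Σ(cᵢ·n₁ᵢ/nᵢ), with n₁ᵢ = aᵢ+bᵢ (exposed), n₀ᵢ = cᵢ+dᵢ (unexposed), nᵢ = n₁ᵢ+n₀ᵢ.
Stratum 1 (Site A): n₁ = 128, n₀ = 152, n = 280; a·n₀/n = 12·152/280 = 6.5143; c·n₁/n = 54·128/280 = 24.6857
Stratum 2 (Site B): n₁ = 345, n₀ = 378, n = 723; a·n₀/n = 88·378/723 = 46.0083; c·n₁/n = 150·345/723 = 71.5768
Stratum 3 (Site C): n₁ = 303, n₀ = 309, n = 612; a·n₀/n = 34·309/612 = 17.1667; c·n₁/n = 149·303/612 = 73.7696
RR_MH = (6.5143 + 46.0083 + 17.1667) / (24.6857 + 71.5768 + 73.7696) = 69.6893 / 170.0321 = 0.40986

0.41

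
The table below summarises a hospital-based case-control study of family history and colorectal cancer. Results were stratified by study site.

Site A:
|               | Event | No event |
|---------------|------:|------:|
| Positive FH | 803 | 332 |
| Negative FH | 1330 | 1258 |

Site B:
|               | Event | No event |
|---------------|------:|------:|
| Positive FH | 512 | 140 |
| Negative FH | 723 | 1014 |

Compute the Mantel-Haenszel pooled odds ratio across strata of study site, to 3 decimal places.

OR_MH = Σ(aᵢdᵢ/nᵢ) / Σ(bᵢcᵢ/nᵢ), where nᵢ is the stratum total.
Stratum 1 (Site A): n = 3723; a·d/n = 803·1258/3723 = 271.3333; b·c/n = 332·1330/3723 = 118.6033
Stratum 2 (Site B): n = 2389; a·d/n = 512·1014/2389 = 217.3160; b·c/n = 140·723/2389 = 42.3692
OR_MH = (271.3333 + 217.3160) / (118.6033 + 42.3692) = 488.6494 / 160.9725 = 3.03561

3.036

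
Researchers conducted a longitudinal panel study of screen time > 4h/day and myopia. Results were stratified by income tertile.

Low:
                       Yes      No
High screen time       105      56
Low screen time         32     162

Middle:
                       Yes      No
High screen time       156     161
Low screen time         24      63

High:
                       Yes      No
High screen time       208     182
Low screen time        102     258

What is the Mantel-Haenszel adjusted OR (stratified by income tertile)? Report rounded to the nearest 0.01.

3.65

OR_MH = Σ(aᵢdᵢ/nᵢ) / Σ(bᵢcᵢ/nᵢ), where nᵢ is the stratum total.
Stratum 1 (Low): n = 355; a·d/n = 105·162/355 = 47.9155; b·c/n = 56·32/355 = 5.0479
Stratum 2 (Middle): n = 404; a·d/n = 156·63/404 = 24.3267; b·c/n = 161·24/404 = 9.5644
Stratum 3 (High): n = 750; a·d/n = 208·258/750 = 71.5520; b·c/n = 182·102/750 = 24.7520
OR_MH = (47.9155 + 24.3267 + 71.5520) / (5.0479 + 9.5644 + 24.7520) = 143.7942 / 39.3642 = 3.65291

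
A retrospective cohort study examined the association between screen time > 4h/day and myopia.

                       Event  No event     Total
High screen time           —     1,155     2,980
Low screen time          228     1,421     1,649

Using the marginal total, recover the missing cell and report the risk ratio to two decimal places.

The missing cell is in the exposed row: 2980 − 1155 = 1825.
So a = 1825, b = 1155, c = 228, d = 1421.
RR = [a/(a+b)] / [c/(c+d)] = (1825/2980) / (228/1649) = 0.61242/0.13827 = 4.42927

4.43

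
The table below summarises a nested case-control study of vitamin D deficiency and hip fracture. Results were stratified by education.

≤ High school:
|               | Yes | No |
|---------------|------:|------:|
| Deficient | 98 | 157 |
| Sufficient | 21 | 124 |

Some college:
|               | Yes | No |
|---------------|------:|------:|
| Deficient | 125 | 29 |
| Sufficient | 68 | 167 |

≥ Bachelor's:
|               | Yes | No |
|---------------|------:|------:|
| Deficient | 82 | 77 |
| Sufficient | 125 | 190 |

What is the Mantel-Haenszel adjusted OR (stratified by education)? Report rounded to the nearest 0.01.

3.48

OR_MH = Σ(aᵢdᵢ/nᵢ) / Σ(bᵢcᵢ/nᵢ), where nᵢ is the stratum total.
Stratum 1 (≤ High school): n = 400; a·d/n = 98·124/400 = 30.3800; b·c/n = 157·21/400 = 8.2425
Stratum 2 (Some college): n = 389; a·d/n = 125·167/389 = 53.6632; b·c/n = 29·68/389 = 5.0694
Stratum 3 (≥ Bachelor's): n = 474; a·d/n = 82·190/474 = 32.8692; b·c/n = 77·125/474 = 20.3059
OR_MH = (30.3800 + 53.6632 + 32.8692) / (8.2425 + 5.0694 + 20.3059) = 116.9124 / 33.6178 = 3.47769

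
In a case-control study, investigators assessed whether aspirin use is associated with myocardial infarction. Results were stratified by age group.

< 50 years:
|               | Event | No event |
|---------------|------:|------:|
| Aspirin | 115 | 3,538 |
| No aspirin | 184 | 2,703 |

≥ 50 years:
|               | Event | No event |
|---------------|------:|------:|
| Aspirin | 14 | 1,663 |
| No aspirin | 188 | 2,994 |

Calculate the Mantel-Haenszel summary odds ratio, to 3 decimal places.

OR_MH = Σ(aᵢdᵢ/nᵢ) / Σ(bᵢcᵢ/nᵢ), where nᵢ is the stratum total.
Stratum 1 (< 50 years): n = 6540; a·d/n = 115·2703/6540 = 47.5298; b·c/n = 3538·184/6540 = 99.5401
Stratum 2 (≥ 50 years): n = 4859; a·d/n = 14·2994/4859 = 8.6265; b·c/n = 1663·188/4859 = 64.3433
OR_MH = (47.5298 + 8.6265) / (99.5401 + 64.3433) = 56.1563 / 163.8833 = 0.34266

0.343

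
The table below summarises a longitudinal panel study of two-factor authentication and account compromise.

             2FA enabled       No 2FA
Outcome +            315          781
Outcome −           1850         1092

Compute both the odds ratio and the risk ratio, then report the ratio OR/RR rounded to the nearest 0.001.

0.682

Reading the table with exposure as columns: a = 315 (2FA enabled, case), b = 1850 (2FA enabled, non-case), c = 781 (No 2FA, case), d = 1092.
OR = (315·1092)/(1850·781) = 343980/1444850 = 0.23807
Risk in exposed = 315/2165 = 0.14550; risk in unexposed = 781/1873 = 0.41698; RR = 0.34893
OR/RR = 0.23807 / 0.34893 = 0.68229
The outcome is not rare, so the OR lies further from 1 than the RR.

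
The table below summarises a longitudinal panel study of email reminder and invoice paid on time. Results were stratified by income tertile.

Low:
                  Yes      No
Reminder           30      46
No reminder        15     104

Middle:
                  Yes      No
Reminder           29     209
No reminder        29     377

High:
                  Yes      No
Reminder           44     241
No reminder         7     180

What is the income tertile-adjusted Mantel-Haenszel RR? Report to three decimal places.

RR_MH = Σ(aᵢ·n₀ᵢ/nᵢ) / Σ(cᵢ·n₁ᵢ/nᵢ), with n₁ᵢ = aᵢ+bᵢ (exposed), n₀ᵢ = cᵢ+dᵢ (unexposed), nᵢ = n₁ᵢ+n₀ᵢ.
Stratum 1 (Low): n₁ = 76, n₀ = 119, n = 195; a·n₀/n = 30·119/195 = 18.3077; c·n₁/n = 15·76/195 = 5.8462
Stratum 2 (Middle): n₁ = 238, n₀ = 406, n = 644; a·n₀/n = 29·406/644 = 18.2826; c·n₁/n = 29·238/644 = 10.7174
Stratum 3 (High): n₁ = 285, n₀ = 187, n = 472; a·n₀/n = 44·187/472 = 17.4322; c·n₁/n = 7·285/472 = 4.2267
RR_MH = (18.3077 + 18.2826 + 17.4322) / (5.8462 + 10.7174 + 4.2267) = 54.0225 / 20.7902 = 2.59846

2.598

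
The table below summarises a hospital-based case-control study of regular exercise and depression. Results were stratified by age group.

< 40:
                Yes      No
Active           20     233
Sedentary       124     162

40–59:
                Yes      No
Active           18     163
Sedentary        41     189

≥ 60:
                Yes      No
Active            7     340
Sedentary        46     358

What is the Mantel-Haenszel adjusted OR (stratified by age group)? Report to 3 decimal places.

OR_MH = Σ(aᵢdᵢ/nᵢ) / Σ(bᵢcᵢ/nᵢ), where nᵢ is the stratum total.
Stratum 1 (< 40): n = 539; a·d/n = 20·162/539 = 6.0111; b·c/n = 233·124/539 = 53.6030
Stratum 2 (40–59): n = 411; a·d/n = 18·189/411 = 8.2774; b·c/n = 163·41/411 = 16.2603
Stratum 3 (≥ 60): n = 751; a·d/n = 7·358/751 = 3.3369; b·c/n = 340·46/751 = 20.8256
OR_MH = (6.0111 + 8.2774 + 3.3369) / (53.6030 + 16.2603 + 20.8256) = 17.6254 / 90.6889 = 0.19435

0.194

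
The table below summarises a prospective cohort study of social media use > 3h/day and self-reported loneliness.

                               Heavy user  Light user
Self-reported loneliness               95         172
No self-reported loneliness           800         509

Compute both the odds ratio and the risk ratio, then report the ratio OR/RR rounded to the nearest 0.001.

Reading the table with exposure as columns: a = 95 (Heavy user, case), b = 800 (Heavy user, non-case), c = 172 (Light user, case), d = 509.
OR = (95·509)/(800·172) = 48355/137600 = 0.35142
Risk in exposed = 95/895 = 0.10615; risk in unexposed = 172/681 = 0.25257; RR = 0.42026
OR/RR = 0.35142 / 0.42026 = 0.83619
The outcome is not rare, so the OR lies further from 1 than the RR.

0.836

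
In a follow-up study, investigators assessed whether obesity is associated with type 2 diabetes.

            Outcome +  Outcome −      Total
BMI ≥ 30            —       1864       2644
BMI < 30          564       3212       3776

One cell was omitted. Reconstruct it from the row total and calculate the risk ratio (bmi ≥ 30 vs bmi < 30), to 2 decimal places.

The missing cell is in the exposed row: 2644 − 1864 = 780.
So a = 780, b = 1864, c = 564, d = 3212.
RR = [a/(a+b)] / [c/(c+d)] = (780/2644) / (564/3776) = 0.29501/0.14936 = 1.97509

1.98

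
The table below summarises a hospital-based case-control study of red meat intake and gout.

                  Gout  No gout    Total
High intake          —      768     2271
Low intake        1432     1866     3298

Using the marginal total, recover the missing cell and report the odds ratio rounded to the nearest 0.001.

2.550

The missing cell is in the exposed row: 2271 − 768 = 1503.
So a = 1503, b = 768, c = 1432, d = 1866.
OR = (a·d)/(b·c) = (1503 × 1866) / (768 × 1432) = 2804598 / 1099776 = 2.55015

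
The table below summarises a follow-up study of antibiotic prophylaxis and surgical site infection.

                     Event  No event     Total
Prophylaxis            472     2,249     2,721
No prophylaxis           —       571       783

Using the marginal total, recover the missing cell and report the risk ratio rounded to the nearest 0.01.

0.64

The missing cell is in the unexposed row: 783 − 571 = 212.
So a = 472, b = 2249, c = 212, d = 571.
RR = [a/(a+b)] / [c/(c+d)] = (472/2721) / (212/783) = 0.17347/0.27075 = 0.64068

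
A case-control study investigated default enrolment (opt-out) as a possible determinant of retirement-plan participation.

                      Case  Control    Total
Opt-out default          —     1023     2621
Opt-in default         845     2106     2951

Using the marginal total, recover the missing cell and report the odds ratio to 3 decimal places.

3.893

The missing cell is in the exposed row: 2621 − 1023 = 1598.
So a = 1598, b = 1023, c = 845, d = 2106.
OR = (a·d)/(b·c) = (1598 × 2106) / (1023 × 845) = 3365388 / 864435 = 3.89316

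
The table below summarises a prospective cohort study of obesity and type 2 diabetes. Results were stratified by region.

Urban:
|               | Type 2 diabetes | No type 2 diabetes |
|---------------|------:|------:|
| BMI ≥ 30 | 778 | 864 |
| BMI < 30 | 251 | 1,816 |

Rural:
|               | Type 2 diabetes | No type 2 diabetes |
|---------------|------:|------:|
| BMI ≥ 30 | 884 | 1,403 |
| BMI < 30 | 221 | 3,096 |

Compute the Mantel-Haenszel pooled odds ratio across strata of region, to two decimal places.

7.64

OR_MH = Σ(aᵢdᵢ/nᵢ) / Σ(bᵢcᵢ/nᵢ), where nᵢ is the stratum total.
Stratum 1 (Urban): n = 3709; a·d/n = 778·1816/3709 = 380.9242; b·c/n = 864·251/3709 = 58.4697
Stratum 2 (Rural): n = 5604; a·d/n = 884·3096/5604 = 488.3769; b·c/n = 1403·221/5604 = 55.3289
OR_MH = (380.9242 + 488.3769) / (58.4697 + 55.3289) = 869.3011 / 113.7985 = 7.63895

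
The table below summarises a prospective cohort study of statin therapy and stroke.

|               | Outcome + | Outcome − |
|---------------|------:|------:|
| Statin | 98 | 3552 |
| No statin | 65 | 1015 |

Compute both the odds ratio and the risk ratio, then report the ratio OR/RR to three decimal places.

0.966

Cells: a = 98, b = 3552, c = 65, d = 1015.
OR = (98·1015)/(3552·65) = 99470/230880 = 0.43083
Risk in exposed = 98/3650 = 0.02685; risk in unexposed = 65/1080 = 0.06019; RR = 0.44611
OR/RR = 0.43083 / 0.44611 = 0.96574
The outcome is rare in both groups, so OR ≈ RR (ratio near 1).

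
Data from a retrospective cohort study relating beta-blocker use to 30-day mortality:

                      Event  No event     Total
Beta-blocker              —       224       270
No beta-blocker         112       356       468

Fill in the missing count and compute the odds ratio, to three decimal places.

0.653

The missing cell is in the exposed row: 270 − 224 = 46.
So a = 46, b = 224, c = 112, d = 356.
OR = (a·d)/(b·c) = (46 × 356) / (224 × 112) = 16376 / 25088 = 0.65274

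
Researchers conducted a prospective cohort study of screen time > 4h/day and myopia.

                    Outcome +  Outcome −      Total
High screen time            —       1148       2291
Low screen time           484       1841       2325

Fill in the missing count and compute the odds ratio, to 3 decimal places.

3.787

The missing cell is in the exposed row: 2291 − 1148 = 1143.
So a = 1143, b = 1148, c = 484, d = 1841.
OR = (a·d)/(b·c) = (1143 × 1841) / (1148 × 484) = 2104263 / 555632 = 3.78715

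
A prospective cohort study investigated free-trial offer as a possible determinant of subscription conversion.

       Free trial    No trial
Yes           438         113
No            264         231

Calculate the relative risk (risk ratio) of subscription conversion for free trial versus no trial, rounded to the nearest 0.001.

Reading the table with exposure as columns: a = 438 (Free trial, case), b = 264 (Free trial, non-case), c = 113 (No trial, case), d = 231.
Risk in exposed = 438/702 = 0.62393; risk in unexposed = 113/344 = 0.32849.
RR = 0.62393 / 0.32849 = 1.89940
The risk among the exposed is 1.90 times that among the unexposed.

1.899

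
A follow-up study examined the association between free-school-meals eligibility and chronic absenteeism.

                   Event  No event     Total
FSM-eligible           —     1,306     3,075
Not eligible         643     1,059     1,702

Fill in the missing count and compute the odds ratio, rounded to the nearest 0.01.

The missing cell is in the exposed row: 3075 − 1306 = 1769.
So a = 1769, b = 1306, c = 643, d = 1059.
OR = (a·d)/(b·c) = (1769 × 1059) / (1306 × 643) = 1873371 / 839758 = 2.23085

2.23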